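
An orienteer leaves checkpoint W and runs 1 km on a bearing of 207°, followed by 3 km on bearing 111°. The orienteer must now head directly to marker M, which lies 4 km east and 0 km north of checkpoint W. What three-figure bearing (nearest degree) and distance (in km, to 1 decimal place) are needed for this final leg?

040°, 2.6 km

Leg 1 (207°, 1 km): east 1 sin 207° = -0.45, north 1 cos 207° = -0.89
Leg 2 (111°, 3 km): east 3 sin 111° = 2.80, north 3 cos 111° = -1.08
Current position: (2.35, -1.97). Target: (4, 0). Remaining: Δeast = 1.65, Δnorth = 1.97.
Bearing = atan2(1.65, 1.97) mod 360° = 40.06°; distance = √((1.65)² + (1.97)²) = 2.569 km.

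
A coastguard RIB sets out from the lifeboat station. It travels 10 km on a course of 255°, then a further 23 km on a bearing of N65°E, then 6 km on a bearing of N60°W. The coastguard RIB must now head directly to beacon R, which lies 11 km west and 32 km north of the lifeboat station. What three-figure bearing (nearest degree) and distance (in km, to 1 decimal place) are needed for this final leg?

322°, 27.7 km

Leg 1 (255°, 10 km): east 10 sin 255° = -9.66, north 10 cos 255° = -2.59
Leg 2 (N65°E, 23 km): east 23 sin 65° = 20.85, north 23 cos 65° = 9.72
Leg 3 (N60°W, 6 km): east 6 sin 300° = -5.20, north 6 cos 300° = 3.00
Current position: (5.99, 10.13). Target: (-11, 32). Remaining: Δeast = -16.99, Δnorth = 21.87.
Bearing = atan2(-16.99, 21.87) mod 360° = 322.16°; distance = √((-16.99)² + (21.87)²) = 27.692 km.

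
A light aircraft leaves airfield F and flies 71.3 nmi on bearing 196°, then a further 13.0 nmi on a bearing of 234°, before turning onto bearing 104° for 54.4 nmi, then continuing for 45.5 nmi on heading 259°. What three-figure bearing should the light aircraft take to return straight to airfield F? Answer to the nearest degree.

013°

Leg 1 (196°, 71.3 nmi): east 71.3 sin 196° = -19.65, north 71.3 cos 196° = -68.54
Leg 2 (234°, 13.0 nmi): east 13.0 sin 234° = -10.52, north 13.0 cos 234° = -7.64
Leg 3 (104°, 54.4 nmi): east 54.4 sin 104° = 52.78, north 54.4 cos 104° = -13.16
Leg 4 (259°, 45.5 nmi): east 45.5 sin 259° = -44.66, north 45.5 cos 259° = -8.68
Net displacement: -22.05 east, -98.02 north. Direction back to start is (22.05, 98.02): bearing = atan2(22.05, 98.02) mod 360° = 12.68° ≈ 013°.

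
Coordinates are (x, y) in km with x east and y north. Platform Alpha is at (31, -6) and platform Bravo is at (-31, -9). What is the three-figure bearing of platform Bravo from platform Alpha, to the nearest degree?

267°

Δeast = -31 − 31 = -62.00; Δnorth = -9 − -6 = -3.00.
Bearing = atan2(Δeast, Δnorth) mod 360° = 267.23° ≈ 267°.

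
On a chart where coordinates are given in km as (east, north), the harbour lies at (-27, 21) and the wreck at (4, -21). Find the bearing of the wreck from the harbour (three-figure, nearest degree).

144°

Δeast = 4 − -27 = 31.00; Δnorth = -21 − 21 = -42.00.
Bearing = atan2(Δeast, Δnorth) mod 360° = 143.57° ≈ 144°.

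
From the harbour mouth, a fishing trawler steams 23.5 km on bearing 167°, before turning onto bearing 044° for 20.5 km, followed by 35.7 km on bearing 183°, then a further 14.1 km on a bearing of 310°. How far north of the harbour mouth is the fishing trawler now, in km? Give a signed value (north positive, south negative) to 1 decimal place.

Leg 1 (167°, 23.5 km): east 23.5 sin 167° = 5.29, north 23.5 cos 167° = -22.90
Leg 2 (044°, 20.5 km): east 20.5 sin 44° = 14.24, north 20.5 cos 44° = 14.75
Leg 3 (183°, 35.7 km): east 35.7 sin 183° = -1.87, north 35.7 cos 183° = -35.65
Leg 4 (310°, 14.1 km): east 14.1 sin 310° = -10.80, north 14.1 cos 310° = 9.06
Net north component: -34.74 km.

-34.7 km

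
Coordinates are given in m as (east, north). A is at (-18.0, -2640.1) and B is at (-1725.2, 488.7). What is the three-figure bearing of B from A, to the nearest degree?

Δeast = -1725.2 − -18.0 = -1707.20; Δnorth = 488.7 − -2640.1 = 3128.80.
Bearing = atan2(Δeast, Δnorth) mod 360° = 331.38° ≈ 331°.

331°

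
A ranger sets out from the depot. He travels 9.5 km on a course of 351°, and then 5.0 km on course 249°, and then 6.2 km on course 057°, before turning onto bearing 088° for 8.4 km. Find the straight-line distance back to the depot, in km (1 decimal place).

Leg 1 (351°, 9.5 km): east 9.5 sin 351° = -1.49, north 9.5 cos 351° = 9.38
Leg 2 (249°, 5.0 km): east 5.0 sin 249° = -4.67, north 5.0 cos 249° = -1.79
Leg 3 (057°, 6.2 km): east 6.2 sin 57° = 5.20, north 6.2 cos 57° = 3.38
Leg 4 (088°, 8.4 km): east 8.4 sin 88° = 8.39, north 8.4 cos 88° = 0.29
Net: 7.44 east, 11.26 north. Distance = √((7.44)² + (11.26)²) = 13.497 km.

13.5 km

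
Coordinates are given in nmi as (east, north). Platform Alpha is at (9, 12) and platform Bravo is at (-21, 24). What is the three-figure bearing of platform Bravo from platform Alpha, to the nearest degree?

Δeast = -21 − 9 = -30.00; Δnorth = 24 − 12 = 12.00.
Bearing = atan2(Δeast, Δnorth) mod 360° = 291.80° ≈ 292°.

292°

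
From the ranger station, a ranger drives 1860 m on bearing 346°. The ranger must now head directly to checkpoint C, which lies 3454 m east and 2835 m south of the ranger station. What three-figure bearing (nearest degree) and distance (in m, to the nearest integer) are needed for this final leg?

Leg 1 (346°, 1860 m): east 1860 sin 346° = -449.97, north 1860 cos 346° = 1804.75
Current position: (-449.97, 1804.75). Target: (3454, -2835). Remaining: Δeast = 3903.97, Δnorth = -4639.75.
Bearing = atan2(3903.97, -4639.75) mod 360° = 139.92°; distance = √((3903.97)² + (-4639.75)²) = 6063.687 m.

140°, 6064 m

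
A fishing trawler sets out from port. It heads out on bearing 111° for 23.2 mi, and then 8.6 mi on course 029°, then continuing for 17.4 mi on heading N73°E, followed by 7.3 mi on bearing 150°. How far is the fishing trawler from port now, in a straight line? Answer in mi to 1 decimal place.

Leg 1 (111°, 23.2 mi): east 23.2 sin 111° = 21.66, north 23.2 cos 111° = -8.31
Leg 2 (029°, 8.6 mi): east 8.6 sin 29° = 4.17, north 8.6 cos 29° = 7.52
Leg 3 (N73°E, 17.4 mi): east 17.4 sin 73° = 16.64, north 17.4 cos 73° = 5.09
Leg 4 (150°, 7.3 mi): east 7.3 sin 150° = 3.65, north 7.3 cos 150° = -6.32
Net: 46.12 east, -2.03 north. Distance = √((46.12)² + (-2.03)²) = 46.163 mi.

46.2 mi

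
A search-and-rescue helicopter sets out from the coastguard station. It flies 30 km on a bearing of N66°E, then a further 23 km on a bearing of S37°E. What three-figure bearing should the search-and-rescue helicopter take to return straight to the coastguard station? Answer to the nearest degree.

279°

Leg 1 (N66°E, 30 km): east 30 sin 66° = 27.41, north 30 cos 66° = 12.20
Leg 2 (S37°E, 23 km): east 23 sin 143° = 13.84, north 23 cos 143° = -18.37
Net displacement: 41.25 east, -6.17 north. Direction back to start is (-41.25, 6.17): bearing = atan2(-41.25, 6.17) mod 360° = 278.50° ≈ 279°.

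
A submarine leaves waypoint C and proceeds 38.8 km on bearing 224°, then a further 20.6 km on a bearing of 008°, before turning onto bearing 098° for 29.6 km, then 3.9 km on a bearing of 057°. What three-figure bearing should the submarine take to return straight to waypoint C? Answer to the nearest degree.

318°

Leg 1 (224°, 38.8 km): east 38.8 sin 224° = -26.95, north 38.8 cos 224° = -27.91
Leg 2 (008°, 20.6 km): east 20.6 sin 8° = 2.87, north 20.6 cos 8° = 20.40
Leg 3 (098°, 29.6 km): east 29.6 sin 98° = 29.31, north 29.6 cos 98° = -4.12
Leg 4 (057°, 3.9 km): east 3.9 sin 57° = 3.27, north 3.9 cos 57° = 2.12
Net displacement: 8.50 east, -9.51 north. Direction back to start is (-8.50, 9.51): bearing = atan2(-8.50, 9.51) mod 360° = 318.21° ≈ 318°.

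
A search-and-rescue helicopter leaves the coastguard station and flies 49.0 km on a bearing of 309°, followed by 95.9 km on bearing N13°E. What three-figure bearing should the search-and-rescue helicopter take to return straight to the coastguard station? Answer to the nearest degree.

Leg 1 (309°, 49.0 km): east 49.0 sin 309° = -38.08, north 49.0 cos 309° = 30.84
Leg 2 (N13°E, 95.9 km): east 95.9 sin 13° = 21.57, north 95.9 cos 13° = 93.44
Net displacement: -16.51 east, 124.28 north. Direction back to start is (16.51, -124.28): bearing = atan2(16.51, -124.28) mod 360° = 172.43° ≈ 172°.

172°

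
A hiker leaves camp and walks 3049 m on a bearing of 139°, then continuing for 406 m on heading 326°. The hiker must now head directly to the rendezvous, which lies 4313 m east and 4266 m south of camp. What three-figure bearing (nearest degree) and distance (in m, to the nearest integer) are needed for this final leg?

132°, 3427 m

Leg 1 (139°, 3049 m): east 3049 sin 139° = 2000.32, north 3049 cos 139° = -2301.11
Leg 2 (326°, 406 m): east 406 sin 326° = -227.03, north 406 cos 326° = 336.59
Current position: (1773.29, -1964.52). Target: (4313, -4266). Remaining: Δeast = 2539.71, Δnorth = -2301.48.
Bearing = atan2(2539.71, -2301.48) mod 360° = 132.18°; distance = √((2539.71)² + (-2301.48)²) = 3427.379 m.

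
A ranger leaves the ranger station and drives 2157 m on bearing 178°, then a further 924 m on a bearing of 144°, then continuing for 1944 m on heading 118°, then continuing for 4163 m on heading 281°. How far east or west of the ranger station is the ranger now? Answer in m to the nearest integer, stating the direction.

Leg 1 (178°, 2157 m): east 2157 sin 178° = 75.28, north 2157 cos 178° = -2155.69
Leg 2 (144°, 924 m): east 924 sin 144° = 543.11, north 924 cos 144° = -747.53
Leg 3 (118°, 1944 m): east 1944 sin 118° = 1716.45, north 1944 cos 118° = -912.65
Leg 4 (281°, 4163 m): east 4163 sin 281° = -4086.51, north 4163 cos 281° = 794.34
Net east component: -1751.67 m.

1752 m west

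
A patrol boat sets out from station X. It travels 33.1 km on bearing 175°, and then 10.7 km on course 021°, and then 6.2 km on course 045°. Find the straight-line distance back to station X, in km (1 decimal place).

Leg 1 (175°, 33.1 km): east 33.1 sin 175° = 2.88, north 33.1 cos 175° = -32.97
Leg 2 (021°, 10.7 km): east 10.7 sin 21° = 3.83, north 10.7 cos 21° = 9.99
Leg 3 (045°, 6.2 km): east 6.2 sin 45° = 4.38, north 6.2 cos 45° = 4.38
Net: 11.10 east, -18.60 north. Distance = √((11.10)² + (-18.60)²) = 21.663 km.

21.7 km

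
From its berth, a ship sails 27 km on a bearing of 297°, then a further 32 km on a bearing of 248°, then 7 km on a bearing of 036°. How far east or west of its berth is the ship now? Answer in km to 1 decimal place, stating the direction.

Leg 1 (297°, 27 km): east 27 sin 297° = -24.06, north 27 cos 297° = 12.26
Leg 2 (248°, 32 km): east 32 sin 248° = -29.67, north 32 cos 248° = -11.99
Leg 3 (036°, 7 km): east 7 sin 36° = 4.11, north 7 cos 36° = 5.66
Net east component: -49.61 km.

49.6 km west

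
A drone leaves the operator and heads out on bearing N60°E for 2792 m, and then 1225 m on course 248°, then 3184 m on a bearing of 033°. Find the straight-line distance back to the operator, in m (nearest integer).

Leg 1 (N60°E, 2792 m): east 2792 sin 60° = 2417.94, north 2792 cos 60° = 1396.00
Leg 2 (248°, 1225 m): east 1225 sin 248° = -1135.80, north 1225 cos 248° = -458.89
Leg 3 (033°, 3184 m): east 3184 sin 33° = 1734.13, north 3184 cos 33° = 2670.33
Net: 3016.27 east, 3607.43 north. Distance = √((3016.27)² + (3607.43)²) = 4702.285 m.

4702 m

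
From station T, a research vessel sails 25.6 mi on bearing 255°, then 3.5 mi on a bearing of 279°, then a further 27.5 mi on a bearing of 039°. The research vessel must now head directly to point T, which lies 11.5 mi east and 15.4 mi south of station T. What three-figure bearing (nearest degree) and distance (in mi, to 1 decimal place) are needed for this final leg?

144°, 38.0 mi

Leg 1 (255°, 25.6 mi): east 25.6 sin 255° = -24.73, north 25.6 cos 255° = -6.63
Leg 2 (279°, 3.5 mi): east 3.5 sin 279° = -3.46, north 3.5 cos 279° = 0.55
Leg 3 (039°, 27.5 mi): east 27.5 sin 39° = 17.31, north 27.5 cos 39° = 21.37
Current position: (-10.88, 15.29). Target: (11.5, -15.4). Remaining: Δeast = 22.38, Δnorth = -30.69.
Bearing = atan2(22.38, -30.69) mod 360° = 143.90°; distance = √((22.38)² + (-30.69)²) = 37.985 mi.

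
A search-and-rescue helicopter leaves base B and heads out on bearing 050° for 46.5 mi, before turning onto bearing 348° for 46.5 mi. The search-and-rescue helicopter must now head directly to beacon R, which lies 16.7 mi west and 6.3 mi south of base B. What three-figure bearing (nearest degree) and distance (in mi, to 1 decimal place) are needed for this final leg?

Leg 1 (050°, 46.5 mi): east 46.5 sin 50° = 35.62, north 46.5 cos 50° = 29.89
Leg 2 (348°, 46.5 mi): east 46.5 sin 348° = -9.67, north 46.5 cos 348° = 45.48
Current position: (25.95, 75.37). Target: (-16.7, -6.3). Remaining: Δeast = -42.65, Δnorth = -81.67.
Bearing = atan2(-42.65, -81.67) mod 360° = 207.58°; distance = √((-42.65)² + (-81.67)²) = 92.140 mi.

208°, 92.1 mi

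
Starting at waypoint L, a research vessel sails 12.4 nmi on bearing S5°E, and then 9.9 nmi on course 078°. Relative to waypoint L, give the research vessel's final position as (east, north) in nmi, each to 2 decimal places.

Leg 1 (S5°E, 12.4 nmi): east 12.4 sin 175° = 1.08, north 12.4 cos 175° = -12.35
Leg 2 (078°, 9.9 nmi): east 9.9 sin 78° = 9.68, north 9.9 cos 78° = 2.06
Summing: 10.76 nmi east, -10.29 nmi north → (10.76, -10.29).

(10.76, -10.29)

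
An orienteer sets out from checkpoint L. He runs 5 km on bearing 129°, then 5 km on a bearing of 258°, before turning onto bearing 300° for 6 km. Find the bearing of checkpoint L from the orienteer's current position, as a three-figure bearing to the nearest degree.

Leg 1 (129°, 5 km): east 5 sin 129° = 3.89, north 5 cos 129° = -3.15
Leg 2 (258°, 5 km): east 5 sin 258° = -4.89, north 5 cos 258° = -1.04
Leg 3 (300°, 6 km): east 6 sin 300° = -5.20, north 6 cos 300° = 3.00
Net displacement: -6.20 east, -1.19 north. Direction back to start is (6.20, 1.19): bearing = atan2(6.20, 1.19) mod 360° = 79.17° ≈ 079°.

079°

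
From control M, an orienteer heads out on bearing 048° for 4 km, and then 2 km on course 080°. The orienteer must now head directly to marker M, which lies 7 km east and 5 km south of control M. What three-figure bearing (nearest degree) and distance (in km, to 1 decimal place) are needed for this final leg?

166°, 8.3 km

Leg 1 (048°, 4 km): east 4 sin 48° = 2.97, north 4 cos 48° = 2.68
Leg 2 (080°, 2 km): east 2 sin 80° = 1.97, north 2 cos 80° = 0.35
Current position: (4.94, 3.02). Target: (7, -5). Remaining: Δeast = 2.06, Δnorth = -8.02.
Bearing = atan2(2.06, -8.02) mod 360° = 165.62°; distance = √((2.06)² + (-8.02)²) = 8.283 km.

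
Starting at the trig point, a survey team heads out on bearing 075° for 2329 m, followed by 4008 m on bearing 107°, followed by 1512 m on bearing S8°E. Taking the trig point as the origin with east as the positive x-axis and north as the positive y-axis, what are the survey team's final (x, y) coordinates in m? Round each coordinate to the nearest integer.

Leg 1 (075°, 2329 m): east 2329 sin 75° = 2249.64, north 2329 cos 75° = 602.79
Leg 2 (107°, 4008 m): east 4008 sin 107° = 3832.87, north 4008 cos 107° = -1171.83
Leg 3 (S8°E, 1512 m): east 1512 sin 172° = 210.43, north 1512 cos 172° = -1497.29
Summing: 6292.94 m east, -2066.32 m north → (6293, -2066).

(6293, -2066)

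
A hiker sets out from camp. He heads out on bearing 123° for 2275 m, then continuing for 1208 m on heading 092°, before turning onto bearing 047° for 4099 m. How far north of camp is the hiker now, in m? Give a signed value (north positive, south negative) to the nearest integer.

Leg 1 (123°, 2275 m): east 2275 sin 123° = 1907.98, north 2275 cos 123° = -1239.05
Leg 2 (092°, 1208 m): east 1208 sin 92° = 1207.26, north 1208 cos 92° = -42.16
Leg 3 (047°, 4099 m): east 4099 sin 47° = 2997.82, north 4099 cos 47° = 2795.51
Net north component: 1514.30 m.

1514 m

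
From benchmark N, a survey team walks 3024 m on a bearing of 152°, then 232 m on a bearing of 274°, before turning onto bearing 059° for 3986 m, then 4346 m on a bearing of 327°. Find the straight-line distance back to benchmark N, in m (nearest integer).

Leg 1 (152°, 3024 m): east 3024 sin 152° = 1419.68, north 3024 cos 152° = -2670.03
Leg 2 (274°, 232 m): east 232 sin 274° = -231.43, north 232 cos 274° = 16.18
Leg 3 (059°, 3986 m): east 3986 sin 59° = 3416.67, north 3986 cos 59° = 2052.94
Leg 4 (327°, 4346 m): east 4346 sin 327° = -2367.00, north 4346 cos 327° = 3644.86
Net: 2237.91 east, 3043.95 north. Distance = √((2237.91)² + (3043.95)²) = 3778.084 m.

3778 m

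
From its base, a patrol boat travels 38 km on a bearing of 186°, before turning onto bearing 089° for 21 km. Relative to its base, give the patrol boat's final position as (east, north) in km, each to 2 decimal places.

Leg 1 (186°, 38 km): east 38 sin 186° = -3.97, north 38 cos 186° = -37.79
Leg 2 (089°, 21 km): east 21 sin 89° = 21.00, north 21 cos 89° = 0.37
Summing: 17.02 km east, -37.43 km north → (17.02, -37.43).

(17.02, -37.43)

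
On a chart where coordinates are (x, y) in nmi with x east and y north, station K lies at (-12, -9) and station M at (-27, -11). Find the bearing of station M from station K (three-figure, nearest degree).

Δeast = -27 − -12 = -15.00; Δnorth = -11 − -9 = -2.00.
Bearing = atan2(Δeast, Δnorth) mod 360° = 262.41° ≈ 262°.

262°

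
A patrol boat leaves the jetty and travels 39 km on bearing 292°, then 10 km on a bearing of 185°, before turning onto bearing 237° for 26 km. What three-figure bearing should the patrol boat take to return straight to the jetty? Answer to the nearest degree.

Leg 1 (292°, 39 km): east 39 sin 292° = -36.16, north 39 cos 292° = 14.61
Leg 2 (185°, 10 km): east 10 sin 185° = -0.87, north 10 cos 185° = -9.96
Leg 3 (237°, 26 km): east 26 sin 237° = -21.81, north 26 cos 237° = -14.16
Net displacement: -58.84 east, -9.51 north. Direction back to start is (58.84, 9.51): bearing = atan2(58.84, 9.51) mod 360° = 80.82° ≈ 081°.

081°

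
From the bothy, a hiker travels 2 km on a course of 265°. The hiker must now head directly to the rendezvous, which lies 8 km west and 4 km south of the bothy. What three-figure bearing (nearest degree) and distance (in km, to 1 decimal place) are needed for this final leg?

Leg 1 (265°, 2 km): east 2 sin 265° = -1.99, north 2 cos 265° = -0.17
Current position: (-1.99, -0.17). Target: (-8, -4). Remaining: Δeast = -6.01, Δnorth = -3.83.
Bearing = atan2(-6.01, -3.83) mod 360° = 237.51°; distance = √((-6.01)² + (-3.83)²) = 7.122 km.

238°, 7.1 km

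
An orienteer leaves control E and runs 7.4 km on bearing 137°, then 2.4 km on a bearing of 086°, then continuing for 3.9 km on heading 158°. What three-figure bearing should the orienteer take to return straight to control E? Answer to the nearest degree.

Leg 1 (137°, 7.4 km): east 7.4 sin 137° = 5.05, north 7.4 cos 137° = -5.41
Leg 2 (086°, 2.4 km): east 2.4 sin 86° = 2.39, north 2.4 cos 86° = 0.17
Leg 3 (158°, 3.9 km): east 3.9 sin 158° = 1.46, north 3.9 cos 158° = -3.62
Net displacement: 8.90 east, -8.86 north. Direction back to start is (-8.90, 8.86): bearing = atan2(-8.90, 8.86) mod 360° = 314.87° ≈ 315°.

315°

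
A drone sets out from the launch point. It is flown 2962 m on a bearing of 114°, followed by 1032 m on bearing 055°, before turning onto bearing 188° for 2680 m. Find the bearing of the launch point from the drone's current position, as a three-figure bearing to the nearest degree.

316°

Leg 1 (114°, 2962 m): east 2962 sin 114° = 2705.92, north 2962 cos 114° = -1204.75
Leg 2 (055°, 1032 m): east 1032 sin 55° = 845.36, north 1032 cos 55° = 591.93
Leg 3 (188°, 2680 m): east 2680 sin 188° = -372.98, north 2680 cos 188° = -2653.92
Net displacement: 3178.30 east, -3266.74 north. Direction back to start is (-3178.30, 3266.74): bearing = atan2(-3178.30, 3266.74) mod 360° = 315.79° ≈ 316°.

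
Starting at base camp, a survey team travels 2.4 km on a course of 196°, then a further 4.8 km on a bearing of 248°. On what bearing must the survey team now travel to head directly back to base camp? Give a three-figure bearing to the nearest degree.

051°

Leg 1 (196°, 2.4 km): east 2.4 sin 196° = -0.66, north 2.4 cos 196° = -2.31
Leg 2 (248°, 4.8 km): east 4.8 sin 248° = -4.45, north 4.8 cos 248° = -1.80
Net displacement: -5.11 east, -4.11 north. Direction back to start is (5.11, 4.11): bearing = atan2(5.11, 4.11) mod 360° = 51.23° ≈ 051°.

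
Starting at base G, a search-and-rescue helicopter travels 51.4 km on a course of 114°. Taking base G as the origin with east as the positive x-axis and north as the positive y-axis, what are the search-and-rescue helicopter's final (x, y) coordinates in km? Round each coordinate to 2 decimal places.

Leg 1 (114°, 51.4 km): east 51.4 sin 114° = 46.96, north 51.4 cos 114° = -20.91
Summing: 46.96 km east, -20.91 km north → (46.96, -20.91).

(46.96, -20.91)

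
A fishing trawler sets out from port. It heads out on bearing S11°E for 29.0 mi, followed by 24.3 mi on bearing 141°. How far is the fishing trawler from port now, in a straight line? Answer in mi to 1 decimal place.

51.7 mi

Leg 1 (S11°E, 29.0 mi): east 29.0 sin 169° = 5.53, north 29.0 cos 169° = -28.47
Leg 2 (141°, 24.3 mi): east 24.3 sin 141° = 15.29, north 24.3 cos 141° = -18.88
Net: 20.83 east, -47.35 north. Distance = √((20.83)² + (-47.35)²) = 51.729 mi.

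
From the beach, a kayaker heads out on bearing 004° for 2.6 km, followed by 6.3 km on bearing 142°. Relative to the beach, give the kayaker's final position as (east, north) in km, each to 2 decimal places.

(4.06, -2.37)

Leg 1 (004°, 2.6 km): east 2.6 sin 4° = 0.18, north 2.6 cos 4° = 2.59
Leg 2 (142°, 6.3 km): east 6.3 sin 142° = 3.88, north 6.3 cos 142° = -4.96
Summing: 4.06 km east, -2.37 km north → (4.06, -2.37).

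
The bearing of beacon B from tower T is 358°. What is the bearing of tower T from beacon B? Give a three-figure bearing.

Back-bearing = 358° − 180° = 178°.

178°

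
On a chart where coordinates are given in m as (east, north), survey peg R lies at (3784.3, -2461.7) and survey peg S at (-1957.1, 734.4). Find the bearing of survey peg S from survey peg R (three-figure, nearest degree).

Δeast = -1957.1 − 3784.3 = -5741.40; Δnorth = 734.4 − -2461.7 = 3196.10.
Bearing = atan2(Δeast, Δnorth) mod 360° = 299.10° ≈ 299°.

299°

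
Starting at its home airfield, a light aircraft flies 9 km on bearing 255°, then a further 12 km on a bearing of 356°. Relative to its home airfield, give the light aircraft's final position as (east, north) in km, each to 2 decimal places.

(-9.53, 9.64)

Leg 1 (255°, 9 km): east 9 sin 255° = -8.69, north 9 cos 255° = -2.33
Leg 2 (356°, 12 km): east 12 sin 356° = -0.84, north 12 cos 356° = 11.97
Summing: -9.53 km east, 9.64 km north → (-9.53, 9.64).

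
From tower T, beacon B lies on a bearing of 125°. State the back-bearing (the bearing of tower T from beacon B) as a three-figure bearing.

Back-bearing = 125° + 180° = 305°.

305°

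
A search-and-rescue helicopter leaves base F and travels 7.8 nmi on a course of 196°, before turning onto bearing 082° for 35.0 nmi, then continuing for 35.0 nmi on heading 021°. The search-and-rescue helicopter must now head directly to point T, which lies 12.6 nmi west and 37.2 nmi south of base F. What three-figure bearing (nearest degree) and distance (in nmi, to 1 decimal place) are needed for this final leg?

Leg 1 (196°, 7.8 nmi): east 7.8 sin 196° = -2.15, north 7.8 cos 196° = -7.50
Leg 2 (082°, 35.0 nmi): east 35.0 sin 82° = 34.66, north 35.0 cos 82° = 4.87
Leg 3 (021°, 35.0 nmi): east 35.0 sin 21° = 12.54, north 35.0 cos 21° = 32.68
Current position: (45.05, 30.05). Target: (-12.6, -37.2). Remaining: Δeast = -57.65, Δnorth = -67.25.
Bearing = atan2(-57.65, -67.25) mod 360° = 220.61°; distance = √((-57.65)² + (-67.25)²) = 88.579 nmi.

221°, 88.6 nmi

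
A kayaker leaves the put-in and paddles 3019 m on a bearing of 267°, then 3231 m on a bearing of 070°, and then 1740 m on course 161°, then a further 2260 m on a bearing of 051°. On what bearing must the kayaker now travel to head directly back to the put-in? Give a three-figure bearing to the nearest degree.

Leg 1 (267°, 3019 m): east 3019 sin 267° = -3014.86, north 3019 cos 267° = -158.00
Leg 2 (070°, 3231 m): east 3231 sin 70° = 3036.15, north 3231 cos 70° = 1105.07
Leg 3 (161°, 1740 m): east 1740 sin 161° = 566.49, north 1740 cos 161° = -1645.20
Leg 4 (051°, 2260 m): east 2260 sin 51° = 1756.35, north 2260 cos 51° = 1422.26
Net displacement: 2344.12 east, 724.13 north. Direction back to start is (-2344.12, -724.13): bearing = atan2(-2344.12, -724.13) mod 360° = 252.83° ≈ 253°.

253°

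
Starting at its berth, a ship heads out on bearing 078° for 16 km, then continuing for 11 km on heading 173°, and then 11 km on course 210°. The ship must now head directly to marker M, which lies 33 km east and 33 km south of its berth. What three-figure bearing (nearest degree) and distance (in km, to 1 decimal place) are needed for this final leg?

Leg 1 (078°, 16 km): east 16 sin 78° = 15.65, north 16 cos 78° = 3.33
Leg 2 (173°, 11 km): east 11 sin 173° = 1.34, north 11 cos 173° = -10.92
Leg 3 (210°, 11 km): east 11 sin 210° = -5.50, north 11 cos 210° = -9.53
Current position: (11.49, -17.12). Target: (33, -33). Remaining: Δeast = 21.51, Δnorth = -15.88.
Bearing = atan2(21.51, -15.88) mod 360° = 126.44°; distance = √((21.51)² + (-15.88)²) = 26.737 km.

126°, 26.7 km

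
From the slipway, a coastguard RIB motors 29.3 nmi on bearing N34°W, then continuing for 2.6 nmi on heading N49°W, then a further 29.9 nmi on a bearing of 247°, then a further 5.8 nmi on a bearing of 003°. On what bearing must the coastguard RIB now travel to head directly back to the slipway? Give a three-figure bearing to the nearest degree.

114°

Leg 1 (N34°W, 29.3 nmi): east 29.3 sin 326° = -16.38, north 29.3 cos 326° = 24.29
Leg 2 (N49°W, 2.6 nmi): east 2.6 sin 311° = -1.96, north 2.6 cos 311° = 1.71
Leg 3 (247°, 29.9 nmi): east 29.9 sin 247° = -27.52, north 29.9 cos 247° = -11.68
Leg 4 (003°, 5.8 nmi): east 5.8 sin 3° = 0.30, north 5.8 cos 3° = 5.79
Net displacement: -45.57 east, 20.11 north. Direction back to start is (45.57, -20.11): bearing = atan2(45.57, -20.11) mod 360° = 113.81° ≈ 114°.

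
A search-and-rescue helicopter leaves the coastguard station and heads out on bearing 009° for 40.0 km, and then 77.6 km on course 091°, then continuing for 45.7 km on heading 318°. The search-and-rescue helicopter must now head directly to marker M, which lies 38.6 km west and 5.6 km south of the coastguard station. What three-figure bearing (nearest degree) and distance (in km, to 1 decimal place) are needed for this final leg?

230°, 120.3 km

Leg 1 (009°, 40.0 km): east 40.0 sin 9° = 6.26, north 40.0 cos 9° = 39.51
Leg 2 (091°, 77.6 km): east 77.6 sin 91° = 77.59, north 77.6 cos 91° = -1.35
Leg 3 (318°, 45.7 km): east 45.7 sin 318° = -30.58, north 45.7 cos 318° = 33.96
Current position: (53.27, 72.11). Target: (-38.6, -5.6). Remaining: Δeast = -91.87, Δnorth = -77.71.
Bearing = atan2(-91.87, -77.71) mod 360° = 229.77°; distance = √((-91.87)² + (-77.71)²) = 120.329 km.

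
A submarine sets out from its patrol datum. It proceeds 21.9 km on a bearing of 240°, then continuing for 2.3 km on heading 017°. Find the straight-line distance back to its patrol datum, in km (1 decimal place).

Leg 1 (240°, 21.9 km): east 21.9 sin 240° = -18.97, north 21.9 cos 240° = -10.95
Leg 2 (017°, 2.3 km): east 2.3 sin 17° = 0.67, north 2.3 cos 17° = 2.20
Net: -18.29 east, -8.75 north. Distance = √((-18.29)² + (-8.75)²) = 20.279 km.

20.3 km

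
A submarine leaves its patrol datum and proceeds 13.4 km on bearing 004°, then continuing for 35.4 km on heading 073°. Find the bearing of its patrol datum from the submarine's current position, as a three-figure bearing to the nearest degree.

Leg 1 (004°, 13.4 km): east 13.4 sin 4° = 0.93, north 13.4 cos 4° = 13.37
Leg 2 (073°, 35.4 km): east 35.4 sin 73° = 33.85, north 35.4 cos 73° = 10.35
Net displacement: 34.79 east, 23.72 north. Direction back to start is (-34.79, -23.72): bearing = atan2(-34.79, -23.72) mod 360° = 235.72° ≈ 236°.

236°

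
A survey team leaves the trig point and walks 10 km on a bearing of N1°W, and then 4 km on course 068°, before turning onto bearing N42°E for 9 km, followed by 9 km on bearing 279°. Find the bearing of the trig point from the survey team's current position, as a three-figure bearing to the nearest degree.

Leg 1 (N1°W, 10 km): east 10 sin 359° = -0.17, north 10 cos 359° = 10.00
Leg 2 (068°, 4 km): east 4 sin 68° = 3.71, north 4 cos 68° = 1.50
Leg 3 (N42°E, 9 km): east 9 sin 42° = 6.02, north 9 cos 42° = 6.69
Leg 4 (279°, 9 km): east 9 sin 279° = -8.89, north 9 cos 279° = 1.41
Net displacement: 0.67 east, 19.59 north. Direction back to start is (-0.67, -19.59): bearing = atan2(-0.67, -19.59) mod 360° = 181.95° ≈ 182°.

182°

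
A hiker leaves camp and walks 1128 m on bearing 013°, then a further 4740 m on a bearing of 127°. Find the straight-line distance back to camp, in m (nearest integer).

4403 m

Leg 1 (013°, 1128 m): east 1128 sin 13° = 253.74, north 1128 cos 13° = 1099.09
Leg 2 (127°, 4740 m): east 4740 sin 127° = 3785.53, north 4740 cos 127° = -2852.60
Net: 4039.28 east, -1753.51 north. Distance = √((4039.28)² + (-1753.51)²) = 4403.473 m.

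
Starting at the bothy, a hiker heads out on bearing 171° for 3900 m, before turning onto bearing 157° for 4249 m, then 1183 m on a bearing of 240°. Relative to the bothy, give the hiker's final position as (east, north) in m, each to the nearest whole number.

(1246, -8355)

Leg 1 (171°, 3900 m): east 3900 sin 171° = 610.09, north 3900 cos 171° = -3851.98
Leg 2 (157°, 4249 m): east 4249 sin 157° = 1660.22, north 4249 cos 157° = -3911.23
Leg 3 (240°, 1183 m): east 1183 sin 240° = -1024.51, north 1183 cos 240° = -591.50
Summing: 1245.80 m east, -8354.71 m north → (1246, -8355).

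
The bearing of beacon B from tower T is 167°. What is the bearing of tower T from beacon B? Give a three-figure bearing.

347°

Back-bearing = 167° + 180° = 347°.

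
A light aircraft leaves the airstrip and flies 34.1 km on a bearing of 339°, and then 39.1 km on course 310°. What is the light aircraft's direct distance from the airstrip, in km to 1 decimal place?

Leg 1 (339°, 34.1 km): east 34.1 sin 339° = -12.22, north 34.1 cos 339° = 31.84
Leg 2 (310°, 39.1 km): east 39.1 sin 310° = -29.95, north 39.1 cos 310° = 25.13
Net: -42.17 east, 56.97 north. Distance = √((-42.17)² + (56.97)²) = 70.879 km.

70.9 km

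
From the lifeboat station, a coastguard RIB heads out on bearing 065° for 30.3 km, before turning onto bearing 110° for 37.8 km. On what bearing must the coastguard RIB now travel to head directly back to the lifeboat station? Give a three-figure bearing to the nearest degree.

Leg 1 (065°, 30.3 km): east 30.3 sin 65° = 27.46, north 30.3 cos 65° = 12.81
Leg 2 (110°, 37.8 km): east 37.8 sin 110° = 35.52, north 37.8 cos 110° = -12.93
Net displacement: 62.98 east, -0.12 north. Direction back to start is (-62.98, 0.12): bearing = atan2(-62.98, 0.12) mod 360° = 270.11° ≈ 270°.

270°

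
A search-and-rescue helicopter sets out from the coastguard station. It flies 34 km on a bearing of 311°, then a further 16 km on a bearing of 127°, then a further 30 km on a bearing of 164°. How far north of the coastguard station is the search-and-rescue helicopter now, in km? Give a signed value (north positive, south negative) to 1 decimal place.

Leg 1 (311°, 34 km): east 34 sin 311° = -25.66, north 34 cos 311° = 22.31
Leg 2 (127°, 16 km): east 16 sin 127° = 12.78, north 16 cos 127° = -9.63
Leg 3 (164°, 30 km): east 30 sin 164° = 8.27, north 30 cos 164° = -28.84
Net north component: -16.16 km.

-16.2 km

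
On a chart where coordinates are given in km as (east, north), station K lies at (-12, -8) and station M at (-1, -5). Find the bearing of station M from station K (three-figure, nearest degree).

075°

Δeast = -1 − -12 = 11.00; Δnorth = -5 − -8 = 3.00.
Bearing = atan2(Δeast, Δnorth) mod 360° = 74.74° ≈ 075°.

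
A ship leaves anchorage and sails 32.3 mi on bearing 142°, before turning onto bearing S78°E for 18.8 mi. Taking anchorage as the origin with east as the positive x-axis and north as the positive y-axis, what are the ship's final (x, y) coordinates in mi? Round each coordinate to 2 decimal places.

Leg 1 (142°, 32.3 mi): east 32.3 sin 142° = 19.89, north 32.3 cos 142° = -25.45
Leg 2 (S78°E, 18.8 mi): east 18.8 sin 102° = 18.39, north 18.8 cos 102° = -3.91
Summing: 38.28 mi east, -29.36 mi north → (38.28, -29.36).

(38.28, -29.36)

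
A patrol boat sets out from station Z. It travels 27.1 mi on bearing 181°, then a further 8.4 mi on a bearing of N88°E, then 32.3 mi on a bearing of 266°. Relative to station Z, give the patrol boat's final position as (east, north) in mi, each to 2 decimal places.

Leg 1 (181°, 27.1 mi): east 27.1 sin 181° = -0.47, north 27.1 cos 181° = -27.10
Leg 2 (N88°E, 8.4 mi): east 8.4 sin 88° = 8.39, north 8.4 cos 88° = 0.29
Leg 3 (266°, 32.3 mi): east 32.3 sin 266° = -32.22, north 32.3 cos 266° = -2.25
Summing: -24.30 mi east, -29.06 mi north → (-24.30, -29.06).

(-24.30, -29.06)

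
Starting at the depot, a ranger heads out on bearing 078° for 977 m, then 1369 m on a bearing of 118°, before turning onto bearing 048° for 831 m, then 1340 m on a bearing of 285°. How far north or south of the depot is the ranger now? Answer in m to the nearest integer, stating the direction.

463 m north

Leg 1 (078°, 977 m): east 977 sin 78° = 955.65, north 977 cos 78° = 203.13
Leg 2 (118°, 1369 m): east 1369 sin 118° = 1208.76, north 1369 cos 118° = -642.71
Leg 3 (048°, 831 m): east 831 sin 48° = 617.55, north 831 cos 48° = 556.05
Leg 4 (285°, 1340 m): east 1340 sin 285° = -1294.34, north 1340 cos 285° = 346.82
Net north component: 463.29 m.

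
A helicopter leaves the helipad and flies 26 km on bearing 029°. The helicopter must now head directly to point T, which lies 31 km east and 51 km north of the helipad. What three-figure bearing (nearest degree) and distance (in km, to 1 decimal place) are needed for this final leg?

Leg 1 (029°, 26 km): east 26 sin 29° = 12.61, north 26 cos 29° = 22.74
Current position: (12.61, 22.74). Target: (31, 51). Remaining: Δeast = 18.39, Δnorth = 28.26.
Bearing = atan2(18.39, 28.26) mod 360° = 33.06°; distance = √((18.39)² + (28.26)²) = 33.719 km.

033°, 33.7 km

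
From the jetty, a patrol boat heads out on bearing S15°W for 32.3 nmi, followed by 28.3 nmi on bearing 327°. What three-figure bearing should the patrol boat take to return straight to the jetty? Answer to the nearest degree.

Leg 1 (S15°W, 32.3 nmi): east 32.3 sin 195° = -8.36, north 32.3 cos 195° = -31.20
Leg 2 (327°, 28.3 nmi): east 28.3 sin 327° = -15.41, north 28.3 cos 327° = 23.73
Net displacement: -23.77 east, -7.47 north. Direction back to start is (23.77, 7.47): bearing = atan2(23.77, 7.47) mod 360° = 72.57° ≈ 073°.

073°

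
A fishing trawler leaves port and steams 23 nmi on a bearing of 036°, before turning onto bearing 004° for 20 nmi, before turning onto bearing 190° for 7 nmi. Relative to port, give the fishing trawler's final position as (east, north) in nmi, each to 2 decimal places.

(13.70, 31.67)

Leg 1 (036°, 23 nmi): east 23 sin 36° = 13.52, north 23 cos 36° = 18.61
Leg 2 (004°, 20 nmi): east 20 sin 4° = 1.40, north 20 cos 4° = 19.95
Leg 3 (190°, 7 nmi): east 7 sin 190° = -1.22, north 7 cos 190° = -6.89
Summing: 13.70 nmi east, 31.67 nmi north → (13.70, 31.67).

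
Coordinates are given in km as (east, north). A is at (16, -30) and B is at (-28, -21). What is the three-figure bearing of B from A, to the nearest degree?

282°

Δeast = -28 − 16 = -44.00; Δnorth = -21 − -30 = 9.00.
Bearing = atan2(Δeast, Δnorth) mod 360° = 281.56° ≈ 282°.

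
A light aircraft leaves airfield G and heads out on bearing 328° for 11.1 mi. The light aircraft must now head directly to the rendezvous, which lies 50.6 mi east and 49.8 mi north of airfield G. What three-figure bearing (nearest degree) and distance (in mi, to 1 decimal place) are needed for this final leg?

Leg 1 (328°, 11.1 mi): east 11.1 sin 328° = -5.88, north 11.1 cos 328° = 9.41
Current position: (-5.88, 9.41). Target: (50.6, 49.8). Remaining: Δeast = 56.48, Δnorth = 40.39.
Bearing = atan2(56.48, 40.39) mod 360° = 54.43°; distance = √((56.48)² + (40.39)²) = 69.436 mi.

054°, 69.4 mi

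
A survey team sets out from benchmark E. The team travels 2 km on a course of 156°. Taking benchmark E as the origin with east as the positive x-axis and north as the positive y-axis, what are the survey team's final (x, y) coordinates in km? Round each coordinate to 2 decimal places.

(0.81, -1.83)

Leg 1 (156°, 2 km): east 2 sin 156° = 0.81, north 2 cos 156° = -1.83
Summing: 0.81 km east, -1.83 km north → (0.81, -1.83).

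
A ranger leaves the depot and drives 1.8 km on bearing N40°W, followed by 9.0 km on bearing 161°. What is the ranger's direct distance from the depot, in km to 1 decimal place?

Leg 1 (N40°W, 1.8 km): east 1.8 sin 320° = -1.16, north 1.8 cos 320° = 1.38
Leg 2 (161°, 9.0 km): east 9.0 sin 161° = 2.93, north 9.0 cos 161° = -8.51
Net: 1.77 east, -7.13 north. Distance = √((1.77)² + (-7.13)²) = 7.348 km.

7.3 km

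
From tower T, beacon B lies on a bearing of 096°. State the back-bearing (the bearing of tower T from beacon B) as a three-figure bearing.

276°

Back-bearing = 096° + 180° = 276°.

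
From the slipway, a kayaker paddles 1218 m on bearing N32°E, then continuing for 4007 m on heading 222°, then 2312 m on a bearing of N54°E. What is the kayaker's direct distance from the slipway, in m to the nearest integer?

609 m

Leg 1 (N32°E, 1218 m): east 1218 sin 32° = 645.44, north 1218 cos 32° = 1032.92
Leg 2 (222°, 4007 m): east 4007 sin 222° = -2681.21, north 4007 cos 222° = -2977.78
Leg 3 (N54°E, 2312 m): east 2312 sin 54° = 1870.45, north 2312 cos 54° = 1358.96
Net: -165.32 east, -585.90 north. Distance = √((-165.32)² + (-585.90)²) = 608.776 m.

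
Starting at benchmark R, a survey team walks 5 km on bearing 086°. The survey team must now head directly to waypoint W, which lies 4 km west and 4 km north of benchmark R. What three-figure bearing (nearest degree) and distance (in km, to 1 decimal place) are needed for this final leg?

Leg 1 (086°, 5 km): east 5 sin 86° = 4.99, north 5 cos 86° = 0.35
Current position: (4.99, 0.35). Target: (-4, 4). Remaining: Δeast = -8.99, Δnorth = 3.65.
Bearing = atan2(-8.99, 3.65) mod 360° = 292.11°; distance = √((-8.99)² + (3.65)²) = 9.701 km.

292°, 9.7 km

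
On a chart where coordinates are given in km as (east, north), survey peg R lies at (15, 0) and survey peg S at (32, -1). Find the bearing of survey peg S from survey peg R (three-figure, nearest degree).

093°

Δeast = 32 − 15 = 17.00; Δnorth = -1 − 0 = -1.00.
Bearing = atan2(Δeast, Δnorth) mod 360° = 93.37° ≈ 093°.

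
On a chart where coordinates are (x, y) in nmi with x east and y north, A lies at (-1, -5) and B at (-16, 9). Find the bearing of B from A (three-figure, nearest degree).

Δeast = -16 − -1 = -15.00; Δnorth = 9 − -5 = 14.00.
Bearing = atan2(Δeast, Δnorth) mod 360° = 313.03° ≈ 313°.

313°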